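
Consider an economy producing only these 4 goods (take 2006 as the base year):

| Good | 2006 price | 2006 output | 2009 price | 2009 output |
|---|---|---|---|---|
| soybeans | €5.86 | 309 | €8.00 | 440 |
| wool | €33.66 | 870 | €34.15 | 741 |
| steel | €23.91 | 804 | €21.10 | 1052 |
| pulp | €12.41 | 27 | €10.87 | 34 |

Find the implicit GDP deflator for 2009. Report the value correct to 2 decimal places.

Nominal GDP 2009 = 8.00·440 + 34.15·741 + 21.10·1052 + 10.87·34 = 51391.93.
Real GDP 2009 (at 2006 prices) = 5.86·440 + 33.66·741 + 23.91·1052 + 12.41·34 = 53095.72.
Deflator = Nominal/Real × 100 = 51391.93/53095.72 × 100 = 96.791.

96.79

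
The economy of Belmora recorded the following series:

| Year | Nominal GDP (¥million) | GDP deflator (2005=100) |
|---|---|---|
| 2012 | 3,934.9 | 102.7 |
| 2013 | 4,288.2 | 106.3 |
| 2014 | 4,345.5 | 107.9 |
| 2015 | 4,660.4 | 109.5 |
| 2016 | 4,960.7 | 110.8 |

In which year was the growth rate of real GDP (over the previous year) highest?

2013: real = 4288.2/1.063 = 4034.05; growth vs 2012 (3831.45) = 5.29%.
2014: real = 4345.5/1.079 = 4027.34; growth vs 2013 (4034.05) = -0.17%.
2015: real = 4660.4/1.095 = 4256.07; growth vs 2014 (4027.34) = 5.68%.
2016: real = 4960.7/1.108 = 4477.17; growth vs 2015 (4256.07) = 5.19%.

2015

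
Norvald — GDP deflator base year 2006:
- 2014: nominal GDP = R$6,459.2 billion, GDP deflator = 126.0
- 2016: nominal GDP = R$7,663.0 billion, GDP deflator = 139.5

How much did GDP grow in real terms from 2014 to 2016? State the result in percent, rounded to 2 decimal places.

Deflate each year: 2014 → 6459.2/1.260 = 5126.35; 2016 → 7663.0/1.395 = 5493.19.
So real GDP changed by 5493.19/5126.35 − 1 = 0.0716, i.e. 7.16%.

7.16%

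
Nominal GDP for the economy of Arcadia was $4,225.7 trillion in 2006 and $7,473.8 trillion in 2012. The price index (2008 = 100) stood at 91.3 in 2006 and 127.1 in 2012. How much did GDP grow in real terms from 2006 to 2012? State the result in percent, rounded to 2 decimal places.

27.05%

Real GDP 2006 = 4225.7 / 0.913 = 4628.37.
Real GDP 2012 = 7473.8 / 1.271 = 5880.25.
Real growth = 5880.25 / 4628.37 − 1 = 0.2705.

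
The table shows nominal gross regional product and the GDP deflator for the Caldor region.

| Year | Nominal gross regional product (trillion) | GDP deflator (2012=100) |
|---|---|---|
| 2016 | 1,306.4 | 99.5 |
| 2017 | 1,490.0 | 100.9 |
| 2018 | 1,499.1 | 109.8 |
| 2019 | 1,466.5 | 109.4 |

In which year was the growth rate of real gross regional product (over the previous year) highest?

2017: real = 1490.0/1.009 = 1476.71; growth vs 2016 (1312.96) = 12.47%.
2018: real = 1499.1/1.098 = 1365.30; growth vs 2017 (1476.71) = -7.54%.
2019: real = 1466.5/1.094 = 1340.49; growth vs 2018 (1365.30) = -1.82%.

2017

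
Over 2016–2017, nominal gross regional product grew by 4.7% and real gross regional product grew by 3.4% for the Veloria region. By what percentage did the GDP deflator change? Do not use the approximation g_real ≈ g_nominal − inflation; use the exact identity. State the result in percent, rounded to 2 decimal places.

1.26%

(1 + g_nom) = (1 + g_real)(1 + π), so π = 1.0470 / 1.0340 − 1 = 0.01257.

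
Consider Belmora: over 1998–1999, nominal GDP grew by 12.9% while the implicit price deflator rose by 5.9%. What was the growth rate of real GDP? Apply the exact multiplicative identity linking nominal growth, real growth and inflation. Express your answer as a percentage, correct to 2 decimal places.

6.61%

(1 + g_nom) = (1 + g_real)(1 + π), so g_real = 1.1290 / 1.0590 − 1 = 0.06610.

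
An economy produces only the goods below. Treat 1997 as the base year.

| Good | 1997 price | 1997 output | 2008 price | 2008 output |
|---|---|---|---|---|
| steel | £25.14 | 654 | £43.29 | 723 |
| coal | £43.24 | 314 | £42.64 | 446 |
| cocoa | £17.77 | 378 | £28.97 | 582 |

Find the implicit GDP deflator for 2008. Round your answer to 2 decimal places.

140.53

Nominal GDP 2008 = 43.29·723 + 42.64·446 + 28.97·582 = 67176.65.
Real GDP 2008 (at 1997 prices) = 25.14·723 + 43.24·446 + 17.77·582 = 47803.40.
Deflator = Nominal/Real × 100 = 67176.65/47803.40 × 100 = 140.527.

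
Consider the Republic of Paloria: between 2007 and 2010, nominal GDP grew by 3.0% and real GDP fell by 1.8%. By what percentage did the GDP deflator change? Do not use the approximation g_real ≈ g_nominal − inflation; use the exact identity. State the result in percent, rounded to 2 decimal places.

4.89%

(1 + g_nom) = (1 + g_real)(1 + π), so π = 1.0300 / 0.9820 − 1 = 0.04888.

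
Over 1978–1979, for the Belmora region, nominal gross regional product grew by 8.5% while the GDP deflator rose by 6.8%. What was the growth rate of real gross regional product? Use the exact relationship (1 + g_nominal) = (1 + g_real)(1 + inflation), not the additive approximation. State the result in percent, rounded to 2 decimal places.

1.59%

(1 + g_nom) = (1 + g_real)(1 + π), so g_real = 1.0850 / 1.0680 − 1 = 0.01592.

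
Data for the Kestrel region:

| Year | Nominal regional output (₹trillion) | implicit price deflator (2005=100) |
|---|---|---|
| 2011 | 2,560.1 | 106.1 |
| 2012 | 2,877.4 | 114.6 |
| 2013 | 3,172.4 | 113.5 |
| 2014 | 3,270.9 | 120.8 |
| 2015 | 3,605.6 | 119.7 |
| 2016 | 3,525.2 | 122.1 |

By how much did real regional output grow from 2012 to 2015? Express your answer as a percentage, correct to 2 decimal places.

19.97%

Real regional output 2012 = 2877.4/1.146 = 2510.82.
Real regional output 2015 = 3605.6/1.197 = 3012.20.
Change = 3012.20/2510.82 − 1 = 0.1997.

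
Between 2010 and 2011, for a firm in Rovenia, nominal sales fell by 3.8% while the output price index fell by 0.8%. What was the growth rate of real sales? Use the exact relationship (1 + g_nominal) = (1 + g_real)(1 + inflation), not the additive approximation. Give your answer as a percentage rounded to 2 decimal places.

-3.02%

(1 + g_nom) = (1 + g_real)(1 + π), so g_real = 0.9620 / 0.9920 − 1 = -0.03024.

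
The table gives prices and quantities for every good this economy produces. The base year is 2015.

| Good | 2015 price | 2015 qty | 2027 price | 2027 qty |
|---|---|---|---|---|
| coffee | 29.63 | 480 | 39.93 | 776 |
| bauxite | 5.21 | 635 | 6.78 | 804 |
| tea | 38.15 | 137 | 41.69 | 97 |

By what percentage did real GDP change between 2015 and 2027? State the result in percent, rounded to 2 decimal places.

35.70%

Real GDP 2015 = Nominal GDP 2015 = 29.63·480 + 5.21·635 + 38.15·137 = 22757.30.
Real GDP 2027 (at 2015 prices) = 29.63·776 + 5.21·804 + 38.15·97 = 30882.27.
Real growth = 30882.27/22757.30 − 1 = 0.3570.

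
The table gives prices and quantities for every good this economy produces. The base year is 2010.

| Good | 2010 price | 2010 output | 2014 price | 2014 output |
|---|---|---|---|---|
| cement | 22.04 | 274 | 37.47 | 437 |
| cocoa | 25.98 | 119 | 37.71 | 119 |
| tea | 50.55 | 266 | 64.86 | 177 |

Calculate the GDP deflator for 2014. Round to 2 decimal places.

Nominal GDP 2014 = 37.47·437 + 37.71·119 + 64.86·177 = 32342.10.
Real GDP 2014 (at 2010 prices) = 22.04·437 + 25.98·119 + 50.55·177 = 21670.45.
Deflator = Nominal/Real × 100 = 32342.10/21670.45 × 100 = 149.245.

149.25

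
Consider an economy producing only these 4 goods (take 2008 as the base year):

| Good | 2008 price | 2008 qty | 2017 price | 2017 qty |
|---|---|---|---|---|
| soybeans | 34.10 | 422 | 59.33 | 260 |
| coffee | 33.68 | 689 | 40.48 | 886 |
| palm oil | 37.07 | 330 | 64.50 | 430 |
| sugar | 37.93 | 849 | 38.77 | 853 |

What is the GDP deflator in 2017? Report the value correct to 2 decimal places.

128.85

Nominal GDP 2017 = 59.33·260 + 40.48·886 + 64.50·430 + 38.77·853 = 112096.89.
Real GDP 2017 (at 2008 prices) = 34.10·260 + 33.68·886 + 37.07·430 + 37.93·853 = 87000.87.
Deflator = Nominal/Real × 100 = 112096.89/87000.87 × 100 = 128.846.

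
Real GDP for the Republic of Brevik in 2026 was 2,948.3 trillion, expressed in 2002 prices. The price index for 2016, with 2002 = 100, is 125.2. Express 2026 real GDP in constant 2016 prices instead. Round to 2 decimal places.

3,691.27 trillion

Real GDP in 2016 prices = Real GDP in 2002 prices × (P_2016/P_2002) = 2948.3 × 1.252 = 3691.27.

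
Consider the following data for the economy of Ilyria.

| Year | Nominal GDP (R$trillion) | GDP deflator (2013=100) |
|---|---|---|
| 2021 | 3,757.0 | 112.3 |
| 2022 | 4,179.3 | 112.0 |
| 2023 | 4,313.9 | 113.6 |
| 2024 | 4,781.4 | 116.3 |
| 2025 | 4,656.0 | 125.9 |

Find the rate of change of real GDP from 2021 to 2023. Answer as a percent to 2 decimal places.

13.51%

Real GDP 2021 = 3757.0/1.123 = 3345.50.
Real GDP 2023 = 4313.9/1.136 = 3797.45.
Change = 3797.45/3345.50 − 1 = 0.1351.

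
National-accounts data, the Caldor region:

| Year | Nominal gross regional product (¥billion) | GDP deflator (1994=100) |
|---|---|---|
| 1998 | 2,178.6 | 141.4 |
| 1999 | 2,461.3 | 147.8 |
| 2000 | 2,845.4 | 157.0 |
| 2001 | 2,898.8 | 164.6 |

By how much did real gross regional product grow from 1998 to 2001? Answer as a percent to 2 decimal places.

14.30%

Real gross regional product 1998 = 2178.6/1.414 = 1540.74.
Real gross regional product 2001 = 2898.8/1.646 = 1761.12.
Change = 1761.12/1540.74 − 1 = 0.1430.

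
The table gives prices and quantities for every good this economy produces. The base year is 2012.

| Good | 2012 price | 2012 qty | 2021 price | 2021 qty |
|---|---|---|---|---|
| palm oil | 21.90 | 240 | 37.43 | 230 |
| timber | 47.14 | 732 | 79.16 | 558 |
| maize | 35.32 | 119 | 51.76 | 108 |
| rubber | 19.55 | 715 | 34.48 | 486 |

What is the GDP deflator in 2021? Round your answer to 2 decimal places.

168.23

Nominal GDP 2021 = 37.43·230 + 79.16·558 + 51.76·108 + 34.48·486 = 75127.54.
Real GDP 2021 (at 2012 prices) = 21.90·230 + 47.14·558 + 35.32·108 + 19.55·486 = 44656.98.
Deflator = Nominal/Real × 100 = 75127.54/44656.98 × 100 = 168.232.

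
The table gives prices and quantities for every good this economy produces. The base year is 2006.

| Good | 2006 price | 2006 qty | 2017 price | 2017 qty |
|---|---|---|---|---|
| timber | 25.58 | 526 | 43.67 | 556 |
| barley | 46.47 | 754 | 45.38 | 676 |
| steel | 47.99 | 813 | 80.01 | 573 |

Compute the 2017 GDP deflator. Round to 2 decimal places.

137.83

Nominal GDP 2017 = 43.67·556 + 45.38·676 + 80.01·573 = 100803.13.
Real GDP 2017 (at 2006 prices) = 25.58·556 + 46.47·676 + 47.99·573 = 73134.47.
Deflator = Nominal/Real × 100 = 100803.13/73134.47 × 100 = 137.833.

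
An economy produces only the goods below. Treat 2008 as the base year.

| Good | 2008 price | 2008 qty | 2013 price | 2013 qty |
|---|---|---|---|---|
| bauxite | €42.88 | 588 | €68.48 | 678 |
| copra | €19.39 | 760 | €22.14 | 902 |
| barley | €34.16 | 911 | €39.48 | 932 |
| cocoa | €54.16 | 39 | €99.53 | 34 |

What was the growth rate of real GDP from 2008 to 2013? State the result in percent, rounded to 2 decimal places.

Real GDP 2008 = Nominal GDP 2008 = 42.88·588 + 19.39·760 + 34.16·911 + 54.16·39 = 73181.84.
Real GDP 2013 (at 2008 prices) = 42.88·678 + 19.39·902 + 34.16·932 + 54.16·34 = 80240.98.
Real growth = 80240.98/73181.84 − 1 = 0.0965.

9.65%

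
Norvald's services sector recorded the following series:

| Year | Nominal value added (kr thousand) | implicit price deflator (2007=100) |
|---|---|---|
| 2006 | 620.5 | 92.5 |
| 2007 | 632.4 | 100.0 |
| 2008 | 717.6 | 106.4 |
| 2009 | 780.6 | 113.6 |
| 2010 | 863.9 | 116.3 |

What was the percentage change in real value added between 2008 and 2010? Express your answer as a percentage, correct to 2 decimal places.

10.14%

Real value added 2008 = 717.6/1.064 = 674.44.
Real value added 2010 = 863.9/1.163 = 742.82.
Change = 742.82/674.44 − 1 = 0.1014.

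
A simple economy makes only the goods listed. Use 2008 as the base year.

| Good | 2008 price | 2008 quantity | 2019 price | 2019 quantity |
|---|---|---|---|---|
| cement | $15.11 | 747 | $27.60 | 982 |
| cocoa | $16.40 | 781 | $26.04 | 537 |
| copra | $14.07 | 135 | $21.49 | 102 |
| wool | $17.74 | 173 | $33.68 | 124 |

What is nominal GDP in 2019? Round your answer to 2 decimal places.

Nominal GDP 2019 = Σ (p_2019 × q_2019) = 27.60·982 + 26.04·537 + 21.49·102 + 33.68·124 = 47454.98.

$47454.98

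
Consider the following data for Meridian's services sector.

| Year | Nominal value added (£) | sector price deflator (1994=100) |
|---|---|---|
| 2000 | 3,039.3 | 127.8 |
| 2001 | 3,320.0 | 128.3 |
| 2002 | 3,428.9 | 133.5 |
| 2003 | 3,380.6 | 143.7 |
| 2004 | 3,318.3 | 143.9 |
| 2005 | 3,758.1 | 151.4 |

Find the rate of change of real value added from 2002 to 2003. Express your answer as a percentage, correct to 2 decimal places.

-8.41%

Real value added 2002 = 3428.9/1.335 = 2568.46.
Real value added 2003 = 3380.6/1.437 = 2352.54.
Change = 2352.54/2568.46 − 1 = -0.0841.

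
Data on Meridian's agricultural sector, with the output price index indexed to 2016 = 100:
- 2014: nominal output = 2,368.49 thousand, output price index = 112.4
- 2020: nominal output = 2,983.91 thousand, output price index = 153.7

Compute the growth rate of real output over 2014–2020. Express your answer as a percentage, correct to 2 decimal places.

-7.87%

Deflate each year: 2014 → 2368.49/1.124 = 2107.20; 2020 → 2983.91/1.537 = 1941.39.
So real output changed by 1941.39/2107.20 − 1 = -0.0787, i.e. -7.87%.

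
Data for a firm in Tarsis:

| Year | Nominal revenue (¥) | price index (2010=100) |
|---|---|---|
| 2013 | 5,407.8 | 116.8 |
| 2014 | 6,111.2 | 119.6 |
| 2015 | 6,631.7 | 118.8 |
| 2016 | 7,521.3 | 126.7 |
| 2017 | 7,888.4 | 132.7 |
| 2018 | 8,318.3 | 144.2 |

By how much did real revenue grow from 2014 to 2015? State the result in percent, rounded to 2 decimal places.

Real revenue 2014 = 6111.2/1.196 = 5109.70.
Real revenue 2015 = 6631.7/1.188 = 5582.24.
Change = 5582.24/5109.70 − 1 = 0.0925.

9.25%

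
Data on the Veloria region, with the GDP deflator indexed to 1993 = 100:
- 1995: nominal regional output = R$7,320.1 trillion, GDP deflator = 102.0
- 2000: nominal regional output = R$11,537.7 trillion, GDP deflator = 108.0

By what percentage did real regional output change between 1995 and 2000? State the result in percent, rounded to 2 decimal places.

48.86%

Deflate each year: 1995 → 7320.1/1.020 = 7176.57; 2000 → 11537.7/1.080 = 10683.06.
So real regional output changed by 10683.06/7176.57 − 1 = 0.4886, i.e. 48.86%.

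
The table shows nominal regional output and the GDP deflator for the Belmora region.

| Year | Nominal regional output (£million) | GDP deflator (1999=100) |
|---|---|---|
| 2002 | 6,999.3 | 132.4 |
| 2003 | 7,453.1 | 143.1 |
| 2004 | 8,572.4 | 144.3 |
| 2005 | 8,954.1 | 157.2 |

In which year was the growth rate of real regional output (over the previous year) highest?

2004

2003: real = 7453.1/1.431 = 5208.32; growth vs 2002 (5286.48) = -1.48%.
2004: real = 8572.4/1.443 = 5940.68; growth vs 2003 (5208.32) = 14.06%.
2005: real = 8954.1/1.572 = 5695.99; growth vs 2004 (5940.68) = -4.12%.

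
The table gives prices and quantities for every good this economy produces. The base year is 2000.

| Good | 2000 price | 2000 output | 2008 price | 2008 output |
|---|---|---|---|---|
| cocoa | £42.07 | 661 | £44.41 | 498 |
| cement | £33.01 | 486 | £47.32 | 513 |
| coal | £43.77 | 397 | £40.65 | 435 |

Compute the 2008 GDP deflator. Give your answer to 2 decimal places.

112.56

Nominal GDP 2008 = 44.41·498 + 47.32·513 + 40.65·435 = 64074.09.
Real GDP 2008 (at 2000 prices) = 42.07·498 + 33.01·513 + 43.77·435 = 56924.94.
Deflator = Nominal/Real × 100 = 64074.09/56924.94 × 100 = 112.559.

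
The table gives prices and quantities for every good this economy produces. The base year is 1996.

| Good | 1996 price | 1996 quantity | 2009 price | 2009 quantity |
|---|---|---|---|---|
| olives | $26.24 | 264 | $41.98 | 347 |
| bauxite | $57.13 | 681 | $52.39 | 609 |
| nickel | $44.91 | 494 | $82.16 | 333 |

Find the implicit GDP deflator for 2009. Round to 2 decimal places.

125.45

Nominal GDP 2009 = 41.98·347 + 52.39·609 + 82.16·333 = 73831.85.
Real GDP 2009 (at 1996 prices) = 26.24·347 + 57.13·609 + 44.91·333 = 58852.48.
Deflator = Nominal/Real × 100 = 73831.85/58852.48 × 100 = 125.452.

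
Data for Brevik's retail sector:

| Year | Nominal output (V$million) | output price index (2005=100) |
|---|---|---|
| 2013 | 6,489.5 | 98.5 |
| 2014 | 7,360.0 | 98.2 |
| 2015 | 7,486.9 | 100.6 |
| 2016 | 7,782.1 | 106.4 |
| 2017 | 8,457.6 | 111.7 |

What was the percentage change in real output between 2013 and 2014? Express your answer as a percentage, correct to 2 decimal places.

Real output 2013 = 6489.5/0.985 = 6588.32.
Real output 2014 = 7360.0/0.982 = 7494.91.
Change = 7494.91/6588.32 − 1 = 0.1376.

13.76%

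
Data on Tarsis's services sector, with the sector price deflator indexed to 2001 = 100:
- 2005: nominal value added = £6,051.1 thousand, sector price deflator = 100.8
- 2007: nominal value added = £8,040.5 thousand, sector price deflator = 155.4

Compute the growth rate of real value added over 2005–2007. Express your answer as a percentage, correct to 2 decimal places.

-13.81%

Deflate each year: 2005 → 6051.1/1.008 = 6003.08; 2007 → 8040.5/1.554 = 5174.07.
So real value added changed by 5174.07/6003.08 − 1 = -0.1381, i.e. -13.81%.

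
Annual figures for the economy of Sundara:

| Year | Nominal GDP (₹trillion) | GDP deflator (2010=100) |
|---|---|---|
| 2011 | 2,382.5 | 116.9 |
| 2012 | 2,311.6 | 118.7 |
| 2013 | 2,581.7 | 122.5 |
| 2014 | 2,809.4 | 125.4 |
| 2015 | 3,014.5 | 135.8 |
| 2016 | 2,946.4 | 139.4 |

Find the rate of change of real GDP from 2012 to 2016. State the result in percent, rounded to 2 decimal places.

Real GDP 2012 = 2311.6/1.187 = 1947.43.
Real GDP 2016 = 2946.4/1.394 = 2113.63.
Change = 2113.63/1947.43 − 1 = 0.0853.

8.53%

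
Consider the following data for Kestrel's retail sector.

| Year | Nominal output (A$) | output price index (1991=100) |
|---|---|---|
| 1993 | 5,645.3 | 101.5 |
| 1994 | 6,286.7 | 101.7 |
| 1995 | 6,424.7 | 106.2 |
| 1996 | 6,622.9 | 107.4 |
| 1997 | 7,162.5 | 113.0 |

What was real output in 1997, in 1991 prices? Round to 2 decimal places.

A$6,338.50

Real output 1997 = 7162.5 / 1.130 = 6338.50.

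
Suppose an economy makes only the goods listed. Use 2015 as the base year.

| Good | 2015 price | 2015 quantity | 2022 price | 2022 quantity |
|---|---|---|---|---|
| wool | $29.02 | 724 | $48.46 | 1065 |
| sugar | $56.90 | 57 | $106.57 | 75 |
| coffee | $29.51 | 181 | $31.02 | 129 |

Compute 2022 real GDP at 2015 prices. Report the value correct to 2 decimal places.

Real GDP 2022 = Σ (p_2015 × q_2022) = 29.02·1065 + 56.90·75 + 29.51·129 = 38980.59.

$38980.59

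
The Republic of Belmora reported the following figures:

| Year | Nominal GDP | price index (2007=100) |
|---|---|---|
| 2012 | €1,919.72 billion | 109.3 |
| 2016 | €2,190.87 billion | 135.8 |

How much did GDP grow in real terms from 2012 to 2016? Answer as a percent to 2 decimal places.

-8.15%

Deflate each year: 2012 → 1919.72/1.093 = 1756.38; 2016 → 2190.87/1.358 = 1613.31.
So real GDP changed by 1613.31/1756.38 − 1 = -0.0815, i.e. -8.15%.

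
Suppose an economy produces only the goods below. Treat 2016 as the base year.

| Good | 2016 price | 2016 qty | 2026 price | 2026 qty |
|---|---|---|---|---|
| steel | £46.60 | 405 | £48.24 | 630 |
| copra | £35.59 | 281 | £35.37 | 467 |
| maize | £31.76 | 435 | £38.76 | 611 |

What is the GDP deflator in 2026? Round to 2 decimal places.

107.96

Nominal GDP 2026 = 48.24·630 + 35.37·467 + 38.76·611 = 70591.35.
Real GDP 2026 (at 2016 prices) = 46.60·630 + 35.59·467 + 31.76·611 = 65383.89.
Deflator = Nominal/Real × 100 = 70591.35/65383.89 × 100 = 107.964.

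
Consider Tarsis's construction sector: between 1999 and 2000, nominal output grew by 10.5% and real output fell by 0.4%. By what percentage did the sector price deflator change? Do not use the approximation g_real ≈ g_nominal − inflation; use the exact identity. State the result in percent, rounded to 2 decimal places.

10.94%

(1 + g_nom) = (1 + g_real)(1 + π), so π = 1.1050 / 0.9960 − 1 = 0.10944.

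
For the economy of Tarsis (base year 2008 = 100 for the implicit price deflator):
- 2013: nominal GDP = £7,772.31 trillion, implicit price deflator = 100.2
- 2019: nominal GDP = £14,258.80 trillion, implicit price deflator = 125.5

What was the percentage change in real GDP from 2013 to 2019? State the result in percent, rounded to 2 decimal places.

46.47%

Real GDP 2013 = 7772.31 / 1.002 = 7756.80.
Real GDP 2019 = 14258.80 / 1.255 = 11361.59.
Real growth = 11361.59 / 7756.80 − 1 = 0.4647.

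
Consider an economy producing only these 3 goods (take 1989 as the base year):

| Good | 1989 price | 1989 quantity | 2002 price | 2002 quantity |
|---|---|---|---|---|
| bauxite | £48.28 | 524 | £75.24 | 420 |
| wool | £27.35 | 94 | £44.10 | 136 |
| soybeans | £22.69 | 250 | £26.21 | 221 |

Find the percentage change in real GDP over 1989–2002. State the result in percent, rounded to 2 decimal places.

-13.51%

Real GDP 1989 = Nominal GDP 1989 = 48.28·524 + 27.35·94 + 22.69·250 = 33542.12.
Real GDP 2002 (at 1989 prices) = 48.28·420 + 27.35·136 + 22.69·221 = 29011.69.
Real growth = 29011.69/33542.12 − 1 = -0.1351.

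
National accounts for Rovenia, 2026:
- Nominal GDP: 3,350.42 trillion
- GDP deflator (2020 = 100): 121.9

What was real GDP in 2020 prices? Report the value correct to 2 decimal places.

Real GDP = Nominal / (GDP deflator/100) = 3350.42 / 1.219 = 2748.50.

2,748.50 trillion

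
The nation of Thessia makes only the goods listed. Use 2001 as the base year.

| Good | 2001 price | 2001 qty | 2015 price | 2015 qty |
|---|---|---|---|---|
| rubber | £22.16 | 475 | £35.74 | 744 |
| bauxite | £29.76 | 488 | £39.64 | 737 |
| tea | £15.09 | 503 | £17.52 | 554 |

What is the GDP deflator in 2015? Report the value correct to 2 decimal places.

Nominal GDP 2015 = 35.74·744 + 39.64·737 + 17.52·554 = 65511.32.
Real GDP 2015 (at 2001 prices) = 22.16·744 + 29.76·737 + 15.09·554 = 46780.02.
Deflator = Nominal/Real × 100 = 65511.32/46780.02 × 100 = 140.041.

140.04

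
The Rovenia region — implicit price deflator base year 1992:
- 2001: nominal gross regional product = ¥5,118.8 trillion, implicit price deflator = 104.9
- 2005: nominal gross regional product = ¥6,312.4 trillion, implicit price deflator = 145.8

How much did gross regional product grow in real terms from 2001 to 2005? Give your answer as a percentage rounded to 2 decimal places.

-11.28%

Real gross regional product 2001 = 5118.8 / 1.049 = 4879.69.
Real gross regional product 2005 = 6312.4 / 1.458 = 4329.49.
Real growth = 4329.49 / 4879.69 − 1 = -0.1128.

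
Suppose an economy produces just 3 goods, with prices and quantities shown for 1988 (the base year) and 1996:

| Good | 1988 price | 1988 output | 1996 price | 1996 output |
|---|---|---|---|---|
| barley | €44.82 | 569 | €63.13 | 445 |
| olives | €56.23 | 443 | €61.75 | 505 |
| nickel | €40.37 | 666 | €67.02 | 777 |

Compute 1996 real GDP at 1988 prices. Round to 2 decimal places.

€79708.54

Real GDP 1996 = Σ (p_1988 × q_1996) = 44.82·445 + 56.23·505 + 40.37·777 = 79708.54.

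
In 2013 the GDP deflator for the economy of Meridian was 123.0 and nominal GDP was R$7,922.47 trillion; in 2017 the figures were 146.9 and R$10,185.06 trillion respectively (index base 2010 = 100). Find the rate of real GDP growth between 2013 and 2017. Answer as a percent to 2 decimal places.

7.64%

Real GDP 2013 = 7922.47 / 1.230 = 6441.03.
Real GDP 2017 = 10185.06 / 1.469 = 6933.33.
Real growth = 6933.33 / 6441.03 − 1 = 0.0764.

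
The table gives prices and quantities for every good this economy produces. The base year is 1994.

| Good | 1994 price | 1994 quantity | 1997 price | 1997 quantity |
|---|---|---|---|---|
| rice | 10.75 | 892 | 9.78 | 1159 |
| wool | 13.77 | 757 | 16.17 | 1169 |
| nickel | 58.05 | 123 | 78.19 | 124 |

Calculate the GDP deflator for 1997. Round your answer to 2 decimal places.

111.69

Nominal GDP 1997 = 9.78·1159 + 16.17·1169 + 78.19·124 = 39933.31.
Real GDP 1997 (at 1994 prices) = 10.75·1159 + 13.77·1169 + 58.05·124 = 35754.58.
Deflator = Nominal/Real × 100 = 39933.31/35754.58 × 100 = 111.687.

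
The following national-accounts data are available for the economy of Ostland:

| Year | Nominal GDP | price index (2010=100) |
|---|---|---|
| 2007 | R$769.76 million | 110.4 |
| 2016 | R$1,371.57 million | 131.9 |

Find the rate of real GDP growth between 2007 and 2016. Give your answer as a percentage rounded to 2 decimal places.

Real GDP 2007 = 769.76 / 1.104 = 697.25.
Real GDP 2016 = 1371.57 / 1.319 = 1039.86.
Real growth = 1039.86 / 697.25 − 1 = 0.4914.

49.14%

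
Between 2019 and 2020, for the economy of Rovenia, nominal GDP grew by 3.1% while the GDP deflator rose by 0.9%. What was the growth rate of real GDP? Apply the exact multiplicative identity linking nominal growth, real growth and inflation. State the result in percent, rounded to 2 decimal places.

(1 + g_nom) = (1 + g_real)(1 + π), so g_real = 1.0310 / 1.0090 − 1 = 0.02180.

2.18%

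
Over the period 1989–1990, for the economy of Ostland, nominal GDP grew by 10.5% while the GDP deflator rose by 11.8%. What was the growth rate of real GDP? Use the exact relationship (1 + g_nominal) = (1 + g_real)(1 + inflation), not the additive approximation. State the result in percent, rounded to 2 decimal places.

(1 + g_nom) = (1 + g_real)(1 + π), so g_real = 1.1050 / 1.1180 − 1 = -0.01163.

-1.16%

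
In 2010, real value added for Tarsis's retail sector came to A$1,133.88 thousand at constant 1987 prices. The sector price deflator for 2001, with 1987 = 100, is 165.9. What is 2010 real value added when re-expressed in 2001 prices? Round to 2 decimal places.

Real value added in 2001 prices = Real value added in 1987 prices × (P_2001/P_1987) = 1133.88 × 1.659 = 1881.11.

A$1,881.11 thousand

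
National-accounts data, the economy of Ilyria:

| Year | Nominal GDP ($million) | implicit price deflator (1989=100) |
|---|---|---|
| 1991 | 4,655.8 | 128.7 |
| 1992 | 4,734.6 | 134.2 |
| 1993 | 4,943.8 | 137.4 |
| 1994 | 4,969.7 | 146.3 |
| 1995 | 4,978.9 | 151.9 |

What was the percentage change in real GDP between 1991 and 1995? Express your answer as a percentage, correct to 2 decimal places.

Real GDP 1991 = 4655.8/1.287 = 3617.56.
Real GDP 1995 = 4978.9/1.519 = 3277.75.
Change = 3277.75/3617.56 − 1 = -0.0939.

-9.39%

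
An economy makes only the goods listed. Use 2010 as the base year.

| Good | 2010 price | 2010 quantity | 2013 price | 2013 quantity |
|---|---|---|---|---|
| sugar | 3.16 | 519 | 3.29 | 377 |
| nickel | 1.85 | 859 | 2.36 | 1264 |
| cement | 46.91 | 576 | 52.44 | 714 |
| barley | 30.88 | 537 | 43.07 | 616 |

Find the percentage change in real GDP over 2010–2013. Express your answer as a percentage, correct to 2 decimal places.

Real GDP 2010 = Nominal GDP 2010 = 3.16·519 + 1.85·859 + 46.91·576 + 30.88·537 = 46831.91.
Real GDP 2013 (at 2010 prices) = 3.16·377 + 1.85·1264 + 46.91·714 + 30.88·616 = 56045.54.
Real growth = 56045.54/46831.91 − 1 = 0.1967.

19.67%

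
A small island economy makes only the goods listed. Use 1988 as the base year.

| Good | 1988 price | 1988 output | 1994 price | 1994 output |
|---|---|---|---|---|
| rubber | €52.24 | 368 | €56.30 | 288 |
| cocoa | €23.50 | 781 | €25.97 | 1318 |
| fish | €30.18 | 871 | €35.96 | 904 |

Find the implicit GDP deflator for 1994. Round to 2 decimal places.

Nominal GDP 1994 = 56.30·288 + 25.97·1318 + 35.96·904 = 82950.70.
Real GDP 1994 (at 1988 prices) = 52.24·288 + 23.50·1318 + 30.18·904 = 73300.84.
Deflator = Nominal/Real × 100 = 82950.70/73300.84 × 100 = 113.165.

113.16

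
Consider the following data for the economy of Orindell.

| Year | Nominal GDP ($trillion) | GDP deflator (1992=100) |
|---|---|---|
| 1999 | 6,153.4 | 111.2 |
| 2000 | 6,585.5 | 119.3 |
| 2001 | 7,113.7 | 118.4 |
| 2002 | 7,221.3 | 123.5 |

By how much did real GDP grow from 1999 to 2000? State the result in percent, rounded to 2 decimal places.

-0.24%

Real GDP 1999 = 6153.4/1.112 = 5533.63.
Real GDP 2000 = 6585.5/1.193 = 5520.12.
Change = 5520.12/5533.63 − 1 = -0.0024.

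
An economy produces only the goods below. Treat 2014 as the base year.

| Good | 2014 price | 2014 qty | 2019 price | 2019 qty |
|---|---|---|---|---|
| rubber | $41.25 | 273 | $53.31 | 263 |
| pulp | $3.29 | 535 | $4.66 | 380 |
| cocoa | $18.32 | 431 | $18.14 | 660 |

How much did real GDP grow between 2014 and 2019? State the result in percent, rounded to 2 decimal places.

Real GDP 2014 = Nominal GDP 2014 = 41.25·273 + 3.29·535 + 18.32·431 = 20917.32.
Real GDP 2019 (at 2014 prices) = 41.25·263 + 3.29·380 + 18.32·660 = 24190.15.
Real growth = 24190.15/20917.32 − 1 = 0.1565.

15.65%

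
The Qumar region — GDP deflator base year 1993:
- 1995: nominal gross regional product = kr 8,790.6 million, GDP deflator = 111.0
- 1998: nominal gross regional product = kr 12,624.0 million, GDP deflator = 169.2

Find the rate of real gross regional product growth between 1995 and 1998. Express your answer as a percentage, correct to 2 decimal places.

-5.79%

Deflate each year: 1995 → 8790.6/1.110 = 7919.46; 1998 → 12624.0/1.692 = 7460.99.
So real gross regional product changed by 7460.99/7919.46 − 1 = -0.0579, i.e. -5.79%.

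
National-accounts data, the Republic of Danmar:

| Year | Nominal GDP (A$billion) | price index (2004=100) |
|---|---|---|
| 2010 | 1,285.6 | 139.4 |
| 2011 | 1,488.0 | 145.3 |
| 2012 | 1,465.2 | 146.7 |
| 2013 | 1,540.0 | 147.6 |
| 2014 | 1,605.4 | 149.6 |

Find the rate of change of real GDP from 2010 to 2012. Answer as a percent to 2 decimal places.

8.30%

Real GDP 2010 = 1285.6/1.394 = 922.24.
Real GDP 2012 = 1465.2/1.467 = 998.77.
Change = 998.77/922.24 − 1 = 0.0830.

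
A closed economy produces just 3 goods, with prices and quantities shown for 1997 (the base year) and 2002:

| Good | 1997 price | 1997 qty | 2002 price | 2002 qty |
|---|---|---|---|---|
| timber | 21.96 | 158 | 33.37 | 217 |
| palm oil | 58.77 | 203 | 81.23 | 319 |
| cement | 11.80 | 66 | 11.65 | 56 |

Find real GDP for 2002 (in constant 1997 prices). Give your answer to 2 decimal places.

24173.75

Real GDP 2002 = Σ (p_1997 × q_2002) = 21.96·217 + 58.77·319 + 11.80·56 = 24173.75.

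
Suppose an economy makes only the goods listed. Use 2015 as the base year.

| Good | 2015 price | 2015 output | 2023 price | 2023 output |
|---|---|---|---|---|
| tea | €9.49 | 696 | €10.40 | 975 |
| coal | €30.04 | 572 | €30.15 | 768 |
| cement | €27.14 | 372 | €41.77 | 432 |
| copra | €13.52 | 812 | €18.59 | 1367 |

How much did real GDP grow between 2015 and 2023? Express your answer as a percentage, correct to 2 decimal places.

39.38%

Real GDP 2015 = Nominal GDP 2015 = 9.49·696 + 30.04·572 + 27.14·372 + 13.52·812 = 44862.24.
Real GDP 2023 (at 2015 prices) = 9.49·975 + 30.04·768 + 27.14·432 + 13.52·1367 = 62529.79.
Real growth = 62529.79/44862.24 − 1 = 0.3938.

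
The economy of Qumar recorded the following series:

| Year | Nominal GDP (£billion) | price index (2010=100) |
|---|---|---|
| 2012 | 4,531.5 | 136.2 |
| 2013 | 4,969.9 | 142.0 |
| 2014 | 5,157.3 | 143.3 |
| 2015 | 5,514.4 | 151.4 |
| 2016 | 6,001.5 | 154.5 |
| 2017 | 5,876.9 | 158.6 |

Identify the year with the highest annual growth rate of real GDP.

2013: real = 4969.9/1.420 = 3499.93; growth vs 2012 (3327.09) = 5.19%.
2014: real = 5157.3/1.433 = 3598.95; growth vs 2013 (3499.93) = 2.83%.
2015: real = 5514.4/1.514 = 3642.27; growth vs 2014 (3598.95) = 1.20%.
2016: real = 6001.5/1.545 = 3884.47; growth vs 2015 (3642.27) = 6.65%.
2017: real = 5876.9/1.586 = 3705.49; growth vs 2016 (3884.47) = -4.61%.

2016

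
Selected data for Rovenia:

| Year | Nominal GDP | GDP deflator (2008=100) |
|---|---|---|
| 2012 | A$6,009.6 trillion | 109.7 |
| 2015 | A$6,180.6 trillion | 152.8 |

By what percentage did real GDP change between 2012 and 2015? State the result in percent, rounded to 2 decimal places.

-26.16%

Deflate each year: 2012 → 6009.6/1.097 = 5478.21; 2015 → 6180.6/1.528 = 4044.90.
So real GDP changed by 4044.90/5478.21 − 1 = -0.2616, i.e. -26.16%.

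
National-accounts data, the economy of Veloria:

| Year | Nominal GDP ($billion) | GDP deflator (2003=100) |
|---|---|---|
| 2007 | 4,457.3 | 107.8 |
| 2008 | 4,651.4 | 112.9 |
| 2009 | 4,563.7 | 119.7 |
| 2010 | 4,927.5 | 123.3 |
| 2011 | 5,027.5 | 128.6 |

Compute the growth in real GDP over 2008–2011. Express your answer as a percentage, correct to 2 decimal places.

Real GDP 2008 = 4651.4/1.129 = 4119.93.
Real GDP 2011 = 5027.5/1.286 = 3909.41.
Change = 3909.41/4119.93 − 1 = -0.0511.

-5.11%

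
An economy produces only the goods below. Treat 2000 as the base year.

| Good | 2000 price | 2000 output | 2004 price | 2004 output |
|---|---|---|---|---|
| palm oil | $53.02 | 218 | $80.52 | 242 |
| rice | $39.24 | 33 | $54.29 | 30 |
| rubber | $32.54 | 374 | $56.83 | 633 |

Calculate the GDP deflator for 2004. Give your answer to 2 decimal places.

Nominal GDP 2004 = 80.52·242 + 54.29·30 + 56.83·633 = 57087.93.
Real GDP 2004 (at 2000 prices) = 53.02·242 + 39.24·30 + 32.54·633 = 34605.86.
Deflator = Nominal/Real × 100 = 57087.93/34605.86 × 100 = 164.966.

164.97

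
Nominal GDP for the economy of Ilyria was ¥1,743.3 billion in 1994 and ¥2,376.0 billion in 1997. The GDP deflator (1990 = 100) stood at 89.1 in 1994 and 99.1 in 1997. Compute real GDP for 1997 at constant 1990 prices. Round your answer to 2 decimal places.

¥2,397.58 billion

Real GDP = Nominal / (GDP deflator/100) = 2376.0 / 0.991 = 2397.58.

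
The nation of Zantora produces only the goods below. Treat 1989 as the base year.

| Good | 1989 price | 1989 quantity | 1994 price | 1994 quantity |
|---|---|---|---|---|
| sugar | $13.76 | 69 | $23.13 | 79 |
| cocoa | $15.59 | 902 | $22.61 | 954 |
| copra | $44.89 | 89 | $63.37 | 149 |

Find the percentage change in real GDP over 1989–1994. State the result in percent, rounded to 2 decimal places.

19.16%

Real GDP 1989 = Nominal GDP 1989 = 13.76·69 + 15.59·902 + 44.89·89 = 19006.83.
Real GDP 1994 (at 1989 prices) = 13.76·79 + 15.59·954 + 44.89·149 = 22648.51.
Real growth = 22648.51/19006.83 − 1 = 0.1916.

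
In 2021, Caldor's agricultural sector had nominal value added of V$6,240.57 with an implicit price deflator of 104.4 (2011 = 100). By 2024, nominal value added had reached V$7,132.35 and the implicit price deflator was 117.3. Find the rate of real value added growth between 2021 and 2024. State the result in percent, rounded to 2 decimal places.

1.72%

Real value added 2021 = 6240.57 / 1.044 = 5977.56.
Real value added 2024 = 7132.35 / 1.173 = 6080.43.
Real growth = 6080.43 / 5977.56 − 1 = 0.0172.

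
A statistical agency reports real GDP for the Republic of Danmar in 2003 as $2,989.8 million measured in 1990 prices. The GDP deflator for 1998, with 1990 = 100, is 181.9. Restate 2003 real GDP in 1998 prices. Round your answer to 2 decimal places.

Real GDP in 1998 prices = Real GDP in 1990 prices × (P_1998/P_1990) = 2989.8 × 1.819 = 5438.45.

$5,438.45 million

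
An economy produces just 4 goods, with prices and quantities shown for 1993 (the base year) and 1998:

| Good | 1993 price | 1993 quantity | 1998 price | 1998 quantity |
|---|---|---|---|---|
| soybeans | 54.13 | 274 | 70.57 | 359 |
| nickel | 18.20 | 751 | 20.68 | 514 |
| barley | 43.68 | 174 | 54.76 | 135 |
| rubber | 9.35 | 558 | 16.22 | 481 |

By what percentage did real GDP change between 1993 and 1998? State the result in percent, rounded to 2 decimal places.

-5.17%

Real GDP 1993 = Nominal GDP 1993 = 54.13·274 + 18.20·751 + 43.68·174 + 9.35·558 = 41317.44.
Real GDP 1998 (at 1993 prices) = 54.13·359 + 18.20·514 + 43.68·135 + 9.35·481 = 39181.62.
Real growth = 39181.62/41317.44 − 1 = -0.0517.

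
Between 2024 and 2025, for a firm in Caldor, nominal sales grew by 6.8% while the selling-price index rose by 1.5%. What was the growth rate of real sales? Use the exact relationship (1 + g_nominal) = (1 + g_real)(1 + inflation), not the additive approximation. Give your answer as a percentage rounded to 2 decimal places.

(1 + g_nom) = (1 + g_real)(1 + π), so g_real = 1.0680 / 1.0150 − 1 = 0.05222.

5.22%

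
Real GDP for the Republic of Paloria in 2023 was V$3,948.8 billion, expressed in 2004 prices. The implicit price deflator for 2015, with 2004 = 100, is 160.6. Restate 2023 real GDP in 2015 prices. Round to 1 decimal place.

Real GDP in 2015 prices = Real GDP in 2004 prices × (P_2015/P_2004) = 3948.8 × 1.606 = 6341.77.

V$6,341.8 billion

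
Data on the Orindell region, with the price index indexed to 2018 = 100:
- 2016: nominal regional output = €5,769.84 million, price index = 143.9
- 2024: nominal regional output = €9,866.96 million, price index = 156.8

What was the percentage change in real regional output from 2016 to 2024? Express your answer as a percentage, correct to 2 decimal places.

Real regional output 2016 = 5769.84 / 1.439 = 4009.62.
Real regional output 2024 = 9866.96 / 1.568 = 6292.70.
Real growth = 6292.70 / 4009.62 − 1 = 0.5694.

56.94%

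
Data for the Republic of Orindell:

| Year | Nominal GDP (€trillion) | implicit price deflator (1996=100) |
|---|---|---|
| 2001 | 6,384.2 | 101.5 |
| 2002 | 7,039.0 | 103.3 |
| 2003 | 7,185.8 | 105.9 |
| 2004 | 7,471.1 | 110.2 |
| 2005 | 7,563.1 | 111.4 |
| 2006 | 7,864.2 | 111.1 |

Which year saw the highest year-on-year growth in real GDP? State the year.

2002: real = 7039.0/1.033 = 6814.13; growth vs 2001 (6289.85) = 8.34%.
2003: real = 7185.8/1.059 = 6785.46; growth vs 2002 (6814.13) = -0.42%.
2004: real = 7471.1/1.102 = 6779.58; growth vs 2003 (6785.46) = -0.09%.
2005: real = 7563.1/1.114 = 6789.14; growth vs 2004 (6779.58) = 0.14%.
2006: real = 7864.2/1.111 = 7078.49; growth vs 2005 (6789.14) = 4.26%.

2002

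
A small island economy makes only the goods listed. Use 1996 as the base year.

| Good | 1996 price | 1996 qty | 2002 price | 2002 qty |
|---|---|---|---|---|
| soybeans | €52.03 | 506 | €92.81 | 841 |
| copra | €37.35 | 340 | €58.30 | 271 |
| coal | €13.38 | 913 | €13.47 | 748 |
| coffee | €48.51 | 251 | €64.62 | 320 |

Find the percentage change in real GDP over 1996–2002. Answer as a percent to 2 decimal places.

Real GDP 1996 = Nominal GDP 1996 = 52.03·506 + 37.35·340 + 13.38·913 + 48.51·251 = 63418.13.
Real GDP 2002 (at 1996 prices) = 52.03·841 + 37.35·271 + 13.38·748 + 48.51·320 = 79410.52.
Real growth = 79410.52/63418.13 − 1 = 0.2522.

25.22%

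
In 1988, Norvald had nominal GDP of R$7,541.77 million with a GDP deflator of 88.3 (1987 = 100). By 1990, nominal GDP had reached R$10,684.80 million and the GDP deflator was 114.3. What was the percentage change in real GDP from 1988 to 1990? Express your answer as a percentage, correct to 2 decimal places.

Real GDP 1988 = 7541.77 / 0.883 = 8541.08.
Real GDP 1990 = 10684.80 / 1.143 = 9348.03.
Real growth = 9348.03 / 8541.08 − 1 = 0.0945.

9.45%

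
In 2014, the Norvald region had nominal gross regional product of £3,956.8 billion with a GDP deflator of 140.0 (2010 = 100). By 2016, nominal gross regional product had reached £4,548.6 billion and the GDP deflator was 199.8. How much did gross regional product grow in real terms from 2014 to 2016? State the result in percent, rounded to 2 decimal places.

Real gross regional product 2014 = 3956.8 / 1.400 = 2826.29.
Real gross regional product 2016 = 4548.6 / 1.998 = 2276.58.
Real growth = 2276.58 / 2826.29 − 1 = -0.1945.

-19.45%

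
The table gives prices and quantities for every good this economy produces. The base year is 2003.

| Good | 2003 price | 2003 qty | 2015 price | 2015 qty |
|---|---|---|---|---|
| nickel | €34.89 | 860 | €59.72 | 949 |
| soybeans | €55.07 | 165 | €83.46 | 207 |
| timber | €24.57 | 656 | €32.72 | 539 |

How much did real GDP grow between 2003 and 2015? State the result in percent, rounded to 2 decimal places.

4.61%

Real GDP 2003 = Nominal GDP 2003 = 34.89·860 + 55.07·165 + 24.57·656 = 55209.87.
Real GDP 2015 (at 2003 prices) = 34.89·949 + 55.07·207 + 24.57·539 = 57753.33.
Real growth = 57753.33/55209.87 − 1 = 0.0461.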